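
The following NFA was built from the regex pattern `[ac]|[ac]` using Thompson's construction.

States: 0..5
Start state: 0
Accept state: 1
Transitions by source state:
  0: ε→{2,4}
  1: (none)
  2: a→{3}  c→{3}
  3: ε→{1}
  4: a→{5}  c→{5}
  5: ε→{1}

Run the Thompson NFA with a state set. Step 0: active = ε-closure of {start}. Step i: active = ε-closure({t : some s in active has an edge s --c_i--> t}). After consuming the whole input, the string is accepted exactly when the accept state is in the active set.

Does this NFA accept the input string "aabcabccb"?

Answer: REJECT

Derivation:
start: ε-closure({0}) = {0,2,4}
'a' @ 1: {1,3,5}  (accept∈set)
'a' @ 2: {}  — no active states
rest 'bcabccb' ignored (set empty)
final: {}; accept 1 not in set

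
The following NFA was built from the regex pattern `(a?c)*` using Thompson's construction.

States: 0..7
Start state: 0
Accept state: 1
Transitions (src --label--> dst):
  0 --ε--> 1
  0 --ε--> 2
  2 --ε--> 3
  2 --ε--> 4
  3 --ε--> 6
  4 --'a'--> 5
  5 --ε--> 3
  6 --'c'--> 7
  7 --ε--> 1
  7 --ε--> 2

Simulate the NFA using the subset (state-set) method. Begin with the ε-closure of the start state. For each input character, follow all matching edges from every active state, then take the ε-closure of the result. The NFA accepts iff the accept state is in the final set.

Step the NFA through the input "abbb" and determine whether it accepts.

initial (ε-close {0}): {0,1,2,3,4,6}
'a' @ 1: {3,5,6}
'b' @ 2: {}  — dead — no transitions
rest 'bb' ignored (set empty)
end set {} — state 1 not in

Answer: REJECT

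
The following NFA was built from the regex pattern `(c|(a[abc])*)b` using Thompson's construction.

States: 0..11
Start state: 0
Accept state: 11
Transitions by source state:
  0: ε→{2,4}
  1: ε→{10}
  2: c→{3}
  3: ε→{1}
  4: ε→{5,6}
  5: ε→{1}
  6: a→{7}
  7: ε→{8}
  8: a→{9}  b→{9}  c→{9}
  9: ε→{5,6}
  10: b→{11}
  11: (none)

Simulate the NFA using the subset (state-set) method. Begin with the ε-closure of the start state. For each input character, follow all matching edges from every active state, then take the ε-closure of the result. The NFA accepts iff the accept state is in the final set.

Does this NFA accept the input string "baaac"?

start: ε-closure({0}) = {0,1,2,4,5,6,10}
'b' @ 1: {11}  (accept∈set)
'a' @ 2: {}  — no active states
rest 'aac' ignored (set empty)
final: {}; accept 11 not in set

Answer: REJECT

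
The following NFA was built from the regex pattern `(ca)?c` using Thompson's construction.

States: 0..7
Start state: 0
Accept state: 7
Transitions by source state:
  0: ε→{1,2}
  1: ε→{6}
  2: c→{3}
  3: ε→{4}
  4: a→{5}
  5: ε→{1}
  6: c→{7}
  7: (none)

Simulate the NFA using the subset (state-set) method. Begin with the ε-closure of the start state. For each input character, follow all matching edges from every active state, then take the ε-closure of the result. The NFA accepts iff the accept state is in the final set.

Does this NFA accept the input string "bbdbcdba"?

initial (ε-close {0}): {0,1,2,6}
'b' @ 1: {}  — state set empty
rest 'bdbcdba' ignored (set empty)
after full input: {}  (accept=7 not in)

Answer: REJECT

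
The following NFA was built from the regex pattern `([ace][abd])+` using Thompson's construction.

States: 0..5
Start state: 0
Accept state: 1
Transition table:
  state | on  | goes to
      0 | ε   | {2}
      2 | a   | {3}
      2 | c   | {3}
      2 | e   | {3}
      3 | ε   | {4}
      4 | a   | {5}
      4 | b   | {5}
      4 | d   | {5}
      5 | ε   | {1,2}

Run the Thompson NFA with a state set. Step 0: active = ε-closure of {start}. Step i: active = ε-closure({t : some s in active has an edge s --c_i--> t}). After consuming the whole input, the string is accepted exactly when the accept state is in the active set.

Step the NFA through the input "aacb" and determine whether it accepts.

Answer: ACCEPT

Steps:
start: ε-closure({0}) = {0,2}
'a' @ 1: {3,4}
'a' @ 2: {1,2,5}  [accepting]
'c' @ 3: {3,4}
'b' @ 4: {1,2,5}  [accepting]
final: {1,2,5}; accept 1 in set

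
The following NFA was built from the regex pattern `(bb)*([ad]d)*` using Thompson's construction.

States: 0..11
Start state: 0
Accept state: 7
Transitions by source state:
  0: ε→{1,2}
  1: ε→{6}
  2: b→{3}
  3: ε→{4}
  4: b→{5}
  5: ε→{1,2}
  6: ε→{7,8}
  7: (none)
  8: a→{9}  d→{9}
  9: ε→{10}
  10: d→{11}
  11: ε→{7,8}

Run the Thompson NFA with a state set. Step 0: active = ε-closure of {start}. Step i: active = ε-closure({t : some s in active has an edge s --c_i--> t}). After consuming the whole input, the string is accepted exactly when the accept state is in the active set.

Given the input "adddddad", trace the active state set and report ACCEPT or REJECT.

Answer: ACCEPT

Steps:
start: ε-closure({0}) = {0,1,2,6,7,8}
'a' @ 1: {9,10}
'd' @ 2: {7,8,11}  (accept∈set)
'd' @ 3: {9,10}
'd' @ 4: {7,8,11}  (accept∈set)
'd' @ 5: {9,10}
'd' @ 6: {7,8,11}  (accept∈set)
'a' @ 7: {9,10}
'd' @ 8: {7,8,11}  (accept∈set)
end set {7,8,11} — state 7 in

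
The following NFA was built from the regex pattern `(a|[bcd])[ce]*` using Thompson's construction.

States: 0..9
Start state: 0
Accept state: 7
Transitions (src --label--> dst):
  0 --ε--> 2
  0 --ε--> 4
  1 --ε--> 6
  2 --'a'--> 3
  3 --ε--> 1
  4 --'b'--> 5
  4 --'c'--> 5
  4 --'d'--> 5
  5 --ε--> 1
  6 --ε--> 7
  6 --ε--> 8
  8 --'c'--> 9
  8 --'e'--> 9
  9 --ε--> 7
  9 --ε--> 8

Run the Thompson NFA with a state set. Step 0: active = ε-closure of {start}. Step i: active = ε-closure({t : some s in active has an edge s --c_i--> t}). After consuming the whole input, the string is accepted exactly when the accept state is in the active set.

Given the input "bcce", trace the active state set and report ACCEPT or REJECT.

start: ε-closure({0}) = {0,2,4}
'b' @ 1: {1,5,6,7,8}  ✓accept
'c' @ 2: {7,8,9}  ✓accept
'c' @ 3: {7,8,9}  ✓accept
'e' @ 4: {7,8,9}  ✓accept
end set {7,8,9} — state 7 in

Answer: ACCEPT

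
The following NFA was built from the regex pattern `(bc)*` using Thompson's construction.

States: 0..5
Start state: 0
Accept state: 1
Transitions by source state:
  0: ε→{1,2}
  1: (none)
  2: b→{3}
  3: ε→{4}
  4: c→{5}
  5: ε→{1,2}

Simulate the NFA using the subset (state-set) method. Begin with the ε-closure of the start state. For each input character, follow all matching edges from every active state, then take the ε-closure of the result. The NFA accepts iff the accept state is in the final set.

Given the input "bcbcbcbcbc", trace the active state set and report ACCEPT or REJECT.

start: ε-closure({0}) = {0,1,2}
'b' @ 1: {3,4}
'c' @ 2: {1,2,5}  (accept∈set)
'b' @ 3: {3,4}
'c' @ 4: {1,2,5}  (accept∈set)
'b' @ 5: {3,4}
'c' @ 6: {1,2,5}  (accept∈set)
'b' @ 7: {3,4}
'c' @ 8: {1,2,5}  (accept∈set)
'b' @ 9: {3,4}
'c' @ 10: {1,2,5}  (accept∈set)
after full input: {1,2,5}  (accept=1 in)

Answer: ACCEPT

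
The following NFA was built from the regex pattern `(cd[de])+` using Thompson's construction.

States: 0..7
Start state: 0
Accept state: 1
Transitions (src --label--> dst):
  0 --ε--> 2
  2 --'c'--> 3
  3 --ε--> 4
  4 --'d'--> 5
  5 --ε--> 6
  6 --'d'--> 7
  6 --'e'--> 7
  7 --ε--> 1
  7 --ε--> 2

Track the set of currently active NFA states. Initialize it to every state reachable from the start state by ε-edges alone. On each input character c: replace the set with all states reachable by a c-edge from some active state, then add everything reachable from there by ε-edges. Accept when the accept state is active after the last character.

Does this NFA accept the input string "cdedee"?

Answer: REJECT

Steps:
S₀ = ε-closure({0}) = {0,2}
'c' @ 1: {3,4}
'd' @ 2: {5,6}
'e' @ 3: {1,2,7}  ✓accept
'd' @ 4: {}  — state set empty
rest 'ee' ignored (set empty)
final: {}; accept 1 not in set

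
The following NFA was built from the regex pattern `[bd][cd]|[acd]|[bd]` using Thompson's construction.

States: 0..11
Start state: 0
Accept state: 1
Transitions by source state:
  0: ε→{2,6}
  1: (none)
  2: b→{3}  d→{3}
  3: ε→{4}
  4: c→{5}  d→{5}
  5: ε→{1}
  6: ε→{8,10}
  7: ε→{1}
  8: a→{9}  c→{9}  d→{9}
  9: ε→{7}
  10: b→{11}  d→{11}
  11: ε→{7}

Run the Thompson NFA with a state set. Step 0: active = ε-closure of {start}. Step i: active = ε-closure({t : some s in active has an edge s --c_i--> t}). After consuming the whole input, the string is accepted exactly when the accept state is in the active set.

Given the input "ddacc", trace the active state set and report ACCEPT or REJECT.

S₀ = ε-closure({0}) = {0,2,6,8,10}
'd' @ 1: {1,3,4,7,9,11}  (accept∈set)
'd' @ 2: {1,5}  (accept∈set)
'a' @ 3: {}  — state set empty
rest 'cc' ignored (set empty)
end set {} — state 1 not in

Answer: REJECT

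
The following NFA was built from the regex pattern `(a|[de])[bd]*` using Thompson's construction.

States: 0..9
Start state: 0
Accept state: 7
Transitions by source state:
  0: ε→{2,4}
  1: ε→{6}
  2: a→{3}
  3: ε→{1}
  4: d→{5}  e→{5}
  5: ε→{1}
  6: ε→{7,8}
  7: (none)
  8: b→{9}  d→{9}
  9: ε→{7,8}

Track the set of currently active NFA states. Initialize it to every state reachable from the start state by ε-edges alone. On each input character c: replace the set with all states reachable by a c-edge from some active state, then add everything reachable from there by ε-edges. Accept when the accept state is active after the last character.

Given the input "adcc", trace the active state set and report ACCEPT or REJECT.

start: ε-closure({0}) = {0,2,4}
'a' @ 1: {1,3,6,7,8}  (accept∈set)
'd' @ 2: {7,8,9}  (accept∈set)
'c' @ 3: {}  — state set empty
rest 'c' ignored (set empty)
end set {} — state 7 not in

Answer: REJECT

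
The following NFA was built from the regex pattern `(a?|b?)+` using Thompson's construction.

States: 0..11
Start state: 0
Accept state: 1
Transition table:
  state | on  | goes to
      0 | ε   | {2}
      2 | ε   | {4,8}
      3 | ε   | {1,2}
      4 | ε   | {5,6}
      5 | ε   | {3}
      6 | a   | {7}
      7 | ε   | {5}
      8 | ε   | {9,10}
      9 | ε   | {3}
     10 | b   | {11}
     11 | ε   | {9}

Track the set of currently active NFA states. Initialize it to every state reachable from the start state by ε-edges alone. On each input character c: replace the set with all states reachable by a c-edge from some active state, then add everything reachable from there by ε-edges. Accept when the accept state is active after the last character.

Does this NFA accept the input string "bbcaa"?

Answer: REJECT

Steps:
S₀ = ε-closure({0}) = {0,1,2,3,4,5,6,8,9,10}
'b' @ 1: {1,2,3,4,5,6,8,9,10,11}  ✓accept
'b' @ 2: {1,2,3,4,5,6,8,9,10,11}  ✓accept
'c' @ 3: {}  — dead — no transitions
rest 'aa' ignored (set empty)
after full input: {}  (accept=1 not in)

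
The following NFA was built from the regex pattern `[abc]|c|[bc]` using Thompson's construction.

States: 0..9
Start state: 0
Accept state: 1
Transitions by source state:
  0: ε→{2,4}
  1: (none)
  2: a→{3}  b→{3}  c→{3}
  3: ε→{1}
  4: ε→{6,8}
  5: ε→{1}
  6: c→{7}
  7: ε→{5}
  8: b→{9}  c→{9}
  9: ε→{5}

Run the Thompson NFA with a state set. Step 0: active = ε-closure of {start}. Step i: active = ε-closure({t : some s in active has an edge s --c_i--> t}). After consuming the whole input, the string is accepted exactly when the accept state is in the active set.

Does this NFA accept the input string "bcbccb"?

Answer: REJECT

Derivation:
start: ε-closure({0}) = {0,2,4,6,8}
'b' @ 1: {1,3,5,9}  (accept∈set)
'c' @ 2: {}  — no active states
rest 'bccb' ignored (set empty)
after full input: {}  (accept=1 not in)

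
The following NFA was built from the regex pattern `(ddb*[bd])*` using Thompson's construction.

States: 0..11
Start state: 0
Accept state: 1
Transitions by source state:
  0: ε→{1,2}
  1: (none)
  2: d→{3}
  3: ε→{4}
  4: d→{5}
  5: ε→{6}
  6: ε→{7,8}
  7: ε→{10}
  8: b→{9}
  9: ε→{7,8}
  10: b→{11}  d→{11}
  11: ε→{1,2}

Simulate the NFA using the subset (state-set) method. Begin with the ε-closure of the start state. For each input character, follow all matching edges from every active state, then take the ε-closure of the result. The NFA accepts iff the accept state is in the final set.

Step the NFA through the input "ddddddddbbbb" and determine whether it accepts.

initial (ε-close {0}): {0,1,2}
'd' @ 1: {3,4}
'd' @ 2: {5,6,7,8,10}
'd' @ 3: {1,2,11}  [accepting]
'd' @ 4: {3,4}
'd' @ 5: {5,6,7,8,10}
'd' @ 6: {1,2,11}  [accepting]
'd' @ 7: {3,4}
'd' @ 8: {5,6,7,8,10}
'b' @ 9: {1,2,7,8,9,10,11}  [accepting]
'b' @ 10: {1,2,7,8,9,10,11}  [accepting]
'b' @ 11: {1,2,7,8,9,10,11}  [accepting]
'b' @ 12: {1,2,7,8,9,10,11}  [accepting]
end set {1,2,7,8,9,10,11} — state 1 in

Answer: ACCEPT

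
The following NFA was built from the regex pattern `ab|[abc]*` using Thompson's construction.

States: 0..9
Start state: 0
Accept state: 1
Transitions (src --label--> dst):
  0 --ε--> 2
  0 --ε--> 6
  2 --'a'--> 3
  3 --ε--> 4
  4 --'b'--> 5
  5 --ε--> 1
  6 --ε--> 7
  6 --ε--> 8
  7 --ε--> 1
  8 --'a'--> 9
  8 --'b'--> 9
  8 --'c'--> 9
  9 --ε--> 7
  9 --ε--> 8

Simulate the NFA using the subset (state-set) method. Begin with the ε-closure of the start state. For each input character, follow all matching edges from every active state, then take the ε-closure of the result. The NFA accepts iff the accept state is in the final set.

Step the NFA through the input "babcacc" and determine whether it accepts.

S₀ = ε-closure({0}) = {0,1,2,6,7,8}
'b' @ 1: {1,7,8,9}  [accepting]
'a' @ 2: {1,7,8,9}  [accepting]
'b' @ 3: {1,7,8,9}  [accepting]
'c' @ 4: {1,7,8,9}  [accepting]
'a' @ 5: {1,7,8,9}  [accepting]
'c' @ 6: {1,7,8,9}  [accepting]
'c' @ 7: {1,7,8,9}  [accepting]
after full input: {1,7,8,9}  (accept=1 in)

Answer: ACCEPT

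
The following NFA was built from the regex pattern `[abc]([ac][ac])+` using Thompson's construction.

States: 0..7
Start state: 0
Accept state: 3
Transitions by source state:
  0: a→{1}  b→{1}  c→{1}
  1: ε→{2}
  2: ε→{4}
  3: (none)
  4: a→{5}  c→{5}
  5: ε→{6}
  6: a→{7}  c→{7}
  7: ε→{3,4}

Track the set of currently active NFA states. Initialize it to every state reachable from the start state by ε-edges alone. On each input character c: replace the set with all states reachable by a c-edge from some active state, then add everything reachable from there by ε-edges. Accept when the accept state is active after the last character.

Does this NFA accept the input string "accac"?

Answer: ACCEPT

Trace:
start: ε-closure({0}) = {0}
'a' @ 1: {1,2,4}
'c' @ 2: {5,6}
'c' @ 3: {3,4,7}  [accepting]
'a' @ 4: {5,6}
'c' @ 5: {3,4,7}  [accepting]
end set {3,4,7} — state 3 in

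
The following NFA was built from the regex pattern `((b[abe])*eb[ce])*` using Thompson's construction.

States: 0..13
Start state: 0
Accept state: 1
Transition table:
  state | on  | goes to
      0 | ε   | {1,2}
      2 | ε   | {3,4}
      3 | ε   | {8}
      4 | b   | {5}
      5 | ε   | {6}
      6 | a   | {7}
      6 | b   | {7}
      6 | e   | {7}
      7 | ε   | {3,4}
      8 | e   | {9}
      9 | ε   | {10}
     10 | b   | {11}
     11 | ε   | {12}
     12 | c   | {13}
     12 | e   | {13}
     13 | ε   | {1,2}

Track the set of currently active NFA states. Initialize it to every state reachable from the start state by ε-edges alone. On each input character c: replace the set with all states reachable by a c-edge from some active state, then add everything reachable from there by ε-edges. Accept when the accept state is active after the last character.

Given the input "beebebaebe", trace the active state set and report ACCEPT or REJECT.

Answer: ACCEPT

Trace:
start: ε-closure({0}) = {0,1,2,3,4,8}
'b' @ 1: {5,6}
'e' @ 2: {3,4,7,8}
'e' @ 3: {9,10}
'b' @ 4: {11,12}
'e' @ 5: {1,2,3,4,8,13}  (accept∈set)
'b' @ 6: {5,6}
'a' @ 7: {3,4,7,8}
'e' @ 8: {9,10}
'b' @ 9: {11,12}
'e' @ 10: {1,2,3,4,8,13}  (accept∈set)
final: {1,2,3,4,8,13}; accept 1 in set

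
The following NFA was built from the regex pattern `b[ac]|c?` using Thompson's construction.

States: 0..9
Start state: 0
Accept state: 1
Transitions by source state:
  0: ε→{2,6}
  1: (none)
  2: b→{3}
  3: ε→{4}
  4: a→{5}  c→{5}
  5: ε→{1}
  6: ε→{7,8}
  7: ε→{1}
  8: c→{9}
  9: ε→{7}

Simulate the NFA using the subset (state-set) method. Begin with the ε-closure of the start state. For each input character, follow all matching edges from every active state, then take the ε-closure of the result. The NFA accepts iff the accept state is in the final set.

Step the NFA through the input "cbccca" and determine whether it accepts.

S₀ = ε-closure({0}) = {0,1,2,6,7,8}
'c' @ 1: {1,7,9}  ✓accept
'b' @ 2: {}  — dead — no transitions
rest 'ccca' ignored (set empty)
end set {} — state 1 not in

Answer: REJECT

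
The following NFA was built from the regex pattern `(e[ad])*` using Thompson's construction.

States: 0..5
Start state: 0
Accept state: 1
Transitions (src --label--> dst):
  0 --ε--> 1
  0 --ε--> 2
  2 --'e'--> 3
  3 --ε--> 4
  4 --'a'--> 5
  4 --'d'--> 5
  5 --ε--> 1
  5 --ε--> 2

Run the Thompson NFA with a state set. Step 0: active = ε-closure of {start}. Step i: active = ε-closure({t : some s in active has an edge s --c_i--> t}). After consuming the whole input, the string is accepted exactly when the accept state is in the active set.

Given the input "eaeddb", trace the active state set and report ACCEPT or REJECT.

Answer: REJECT

Trace:
S₀ = ε-closure({0}) = {0,1,2}
'e' @ 1: {3,4}
'a' @ 2: {1,2,5}  [accepting]
'e' @ 3: {3,4}
'd' @ 4: {1,2,5}  [accepting]
'd' @ 5: {}  — no active states
rest 'b' ignored (set empty)
final: {}; accept 1 not in set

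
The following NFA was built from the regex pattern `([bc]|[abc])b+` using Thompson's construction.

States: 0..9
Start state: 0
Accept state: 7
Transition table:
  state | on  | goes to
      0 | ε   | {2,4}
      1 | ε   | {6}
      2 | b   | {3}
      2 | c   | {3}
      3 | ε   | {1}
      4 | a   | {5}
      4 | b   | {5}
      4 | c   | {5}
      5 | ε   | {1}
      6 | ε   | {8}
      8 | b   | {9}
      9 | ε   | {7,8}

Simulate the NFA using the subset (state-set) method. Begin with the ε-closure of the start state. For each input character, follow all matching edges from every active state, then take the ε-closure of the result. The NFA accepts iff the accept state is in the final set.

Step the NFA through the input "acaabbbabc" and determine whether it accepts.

Answer: REJECT

Trace:
start: ε-closure({0}) = {0,2,4}
'a' @ 1: {1,5,6,8}
'c' @ 2: {}  — dead — no transitions
rest 'aabbbabc' ignored (set empty)
end set {} — state 7 not in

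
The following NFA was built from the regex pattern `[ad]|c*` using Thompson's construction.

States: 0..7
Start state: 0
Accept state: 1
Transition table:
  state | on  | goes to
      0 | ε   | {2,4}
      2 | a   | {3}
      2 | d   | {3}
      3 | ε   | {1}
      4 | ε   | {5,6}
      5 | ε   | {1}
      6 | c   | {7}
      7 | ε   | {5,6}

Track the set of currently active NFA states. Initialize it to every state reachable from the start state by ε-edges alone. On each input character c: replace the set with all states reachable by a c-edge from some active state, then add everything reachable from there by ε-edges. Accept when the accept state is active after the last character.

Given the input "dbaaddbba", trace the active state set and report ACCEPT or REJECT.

Answer: REJECT

Steps:
start: ε-closure({0}) = {0,1,2,4,5,6}
'd' @ 1: {1,3}  (accept∈set)
'b' @ 2: {}  — dead — no transitions
rest 'aaddbba' ignored (set empty)
final: {}; accept 1 not in set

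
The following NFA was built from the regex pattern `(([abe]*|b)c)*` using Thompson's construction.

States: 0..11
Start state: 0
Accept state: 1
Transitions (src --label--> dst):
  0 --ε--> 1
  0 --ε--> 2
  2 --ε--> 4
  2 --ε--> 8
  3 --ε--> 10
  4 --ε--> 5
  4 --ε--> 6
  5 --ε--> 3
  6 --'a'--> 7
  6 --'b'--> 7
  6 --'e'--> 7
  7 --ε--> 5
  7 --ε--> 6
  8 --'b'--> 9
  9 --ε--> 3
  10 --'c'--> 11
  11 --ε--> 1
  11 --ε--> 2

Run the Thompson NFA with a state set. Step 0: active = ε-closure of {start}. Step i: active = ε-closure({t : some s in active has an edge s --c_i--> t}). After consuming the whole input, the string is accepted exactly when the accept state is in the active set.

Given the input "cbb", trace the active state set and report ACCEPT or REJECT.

Answer: REJECT

Derivation:
start: ε-closure({0}) = {0,1,2,3,4,5,6,8,10}
'c' @ 1: {1,2,3,4,5,6,8,10,11}  (accept∈set)
'b' @ 2: {3,5,6,7,9,10}
'b' @ 3: {3,5,6,7,10}
after full input: {3,5,6,7,10}  (accept=1 not in)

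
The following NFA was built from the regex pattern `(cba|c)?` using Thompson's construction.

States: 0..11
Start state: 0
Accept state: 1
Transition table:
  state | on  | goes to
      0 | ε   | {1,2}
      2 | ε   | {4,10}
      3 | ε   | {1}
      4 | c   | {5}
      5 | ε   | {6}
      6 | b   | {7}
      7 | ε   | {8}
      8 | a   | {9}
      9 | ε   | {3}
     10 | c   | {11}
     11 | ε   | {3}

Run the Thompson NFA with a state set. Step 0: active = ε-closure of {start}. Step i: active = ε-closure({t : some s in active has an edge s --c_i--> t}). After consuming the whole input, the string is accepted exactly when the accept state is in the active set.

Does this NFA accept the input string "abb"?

S₀ = ε-closure({0}) = {0,1,2,4,10}
'a' @ 1: {}  — dead — no transitions
rest 'bb' ignored (set empty)
end set {} — state 1 not in

Answer: REJECT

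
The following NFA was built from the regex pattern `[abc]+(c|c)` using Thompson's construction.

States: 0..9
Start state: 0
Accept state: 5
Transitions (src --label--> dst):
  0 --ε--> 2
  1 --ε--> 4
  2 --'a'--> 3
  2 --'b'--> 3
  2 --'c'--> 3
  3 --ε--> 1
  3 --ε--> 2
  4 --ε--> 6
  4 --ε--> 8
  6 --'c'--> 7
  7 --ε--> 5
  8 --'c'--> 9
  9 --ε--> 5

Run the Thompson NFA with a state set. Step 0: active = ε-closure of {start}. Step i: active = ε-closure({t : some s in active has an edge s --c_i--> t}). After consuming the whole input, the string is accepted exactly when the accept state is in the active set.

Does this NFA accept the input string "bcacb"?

Answer: REJECT

Derivation:
start: ε-closure({0}) = {0,2}
'b' @ 1: {1,2,3,4,6,8}
'c' @ 2: {1,2,3,4,5,6,7,8,9}  [accepting]
'a' @ 3: {1,2,3,4,6,8}
'c' @ 4: {1,2,3,4,5,6,7,8,9}  [accepting]
'b' @ 5: {1,2,3,4,6,8}
final: {1,2,3,4,6,8}; accept 5 not in set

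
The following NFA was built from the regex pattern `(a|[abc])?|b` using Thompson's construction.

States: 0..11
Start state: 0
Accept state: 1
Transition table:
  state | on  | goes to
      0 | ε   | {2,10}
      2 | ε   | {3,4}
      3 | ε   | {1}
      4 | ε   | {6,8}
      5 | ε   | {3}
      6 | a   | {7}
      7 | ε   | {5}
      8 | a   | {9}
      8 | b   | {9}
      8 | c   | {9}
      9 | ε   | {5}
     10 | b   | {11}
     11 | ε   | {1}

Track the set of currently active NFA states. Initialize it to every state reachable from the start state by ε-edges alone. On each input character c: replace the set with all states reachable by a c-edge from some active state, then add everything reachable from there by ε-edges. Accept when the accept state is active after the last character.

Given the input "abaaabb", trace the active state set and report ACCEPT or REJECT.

Answer: REJECT

Steps:
S₀ = ε-closure({0}) = {0,1,2,3,4,6,8,10}
'a' @ 1: {1,3,5,7,9}  ✓accept
'b' @ 2: {}  — dead — no transitions
rest 'aaabb' ignored (set empty)
final: {}; accept 1 not in set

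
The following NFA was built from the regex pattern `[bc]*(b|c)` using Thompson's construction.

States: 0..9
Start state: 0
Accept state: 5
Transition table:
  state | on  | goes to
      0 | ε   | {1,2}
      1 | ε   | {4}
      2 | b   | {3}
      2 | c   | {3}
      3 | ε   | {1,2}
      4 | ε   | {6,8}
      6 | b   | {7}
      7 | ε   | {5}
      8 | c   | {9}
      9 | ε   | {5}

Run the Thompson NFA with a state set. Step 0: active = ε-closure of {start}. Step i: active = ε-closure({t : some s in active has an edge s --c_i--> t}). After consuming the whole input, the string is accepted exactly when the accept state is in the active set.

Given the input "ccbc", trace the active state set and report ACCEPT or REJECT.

start: ε-closure({0}) = {0,1,2,4,6,8}
'c' @ 1: {1,2,3,4,5,6,8,9}  ✓accept
'c' @ 2: {1,2,3,4,5,6,8,9}  ✓accept
'b' @ 3: {1,2,3,4,5,6,7,8}  ✓accept
'c' @ 4: {1,2,3,4,5,6,8,9}  ✓accept
end set {1,2,3,4,5,6,8,9} — state 5 in

Answer: ACCEPT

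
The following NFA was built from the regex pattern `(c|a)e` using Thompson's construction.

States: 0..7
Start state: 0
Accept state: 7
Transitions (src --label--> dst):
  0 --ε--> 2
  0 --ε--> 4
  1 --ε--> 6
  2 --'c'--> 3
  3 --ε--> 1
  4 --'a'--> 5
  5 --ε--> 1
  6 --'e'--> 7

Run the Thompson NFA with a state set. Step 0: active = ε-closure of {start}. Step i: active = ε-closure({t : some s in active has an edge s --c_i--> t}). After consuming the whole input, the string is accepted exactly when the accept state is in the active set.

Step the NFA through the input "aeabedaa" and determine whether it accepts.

Answer: REJECT

Trace:
S₀ = ε-closure({0}) = {0,2,4}
'a' @ 1: {1,5,6}
'e' @ 2: {7}  (accept∈set)
'a' @ 3: {}  — state set empty
rest 'bedaa' ignored (set empty)
end set {} — state 7 not in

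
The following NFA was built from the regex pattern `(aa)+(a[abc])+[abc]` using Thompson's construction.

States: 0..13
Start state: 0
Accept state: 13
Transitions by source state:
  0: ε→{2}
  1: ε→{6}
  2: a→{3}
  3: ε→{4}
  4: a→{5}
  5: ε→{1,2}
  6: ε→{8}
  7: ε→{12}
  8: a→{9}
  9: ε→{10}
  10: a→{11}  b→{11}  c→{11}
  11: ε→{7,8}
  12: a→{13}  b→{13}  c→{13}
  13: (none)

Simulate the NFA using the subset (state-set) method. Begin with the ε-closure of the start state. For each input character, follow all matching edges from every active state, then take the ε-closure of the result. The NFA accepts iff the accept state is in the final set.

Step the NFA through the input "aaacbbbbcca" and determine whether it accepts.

start: ε-closure({0}) = {0,2}
'a' @ 1: {3,4}
'a' @ 2: {1,2,5,6,8}
'a' @ 3: {3,4,9,10}
'c' @ 4: {7,8,11,12}
'b' @ 5: {13}  ✓accept
'b' @ 6: {}  — no active states
rest 'bbcca' ignored (set empty)
final: {}; accept 13 not in set

Answer: REJECT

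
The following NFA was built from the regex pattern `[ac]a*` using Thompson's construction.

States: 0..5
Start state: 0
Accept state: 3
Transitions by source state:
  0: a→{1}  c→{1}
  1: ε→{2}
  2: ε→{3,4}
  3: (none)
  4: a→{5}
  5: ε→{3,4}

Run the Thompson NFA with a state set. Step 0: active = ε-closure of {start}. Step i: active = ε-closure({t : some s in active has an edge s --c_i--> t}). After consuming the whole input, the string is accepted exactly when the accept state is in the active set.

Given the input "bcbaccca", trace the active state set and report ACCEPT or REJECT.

start: ε-closure({0}) = {0}
'b' @ 1: {}  — dead — no transitions
rest 'cbaccca' ignored (set empty)
final: {}; accept 3 not in set

Answer: REJECT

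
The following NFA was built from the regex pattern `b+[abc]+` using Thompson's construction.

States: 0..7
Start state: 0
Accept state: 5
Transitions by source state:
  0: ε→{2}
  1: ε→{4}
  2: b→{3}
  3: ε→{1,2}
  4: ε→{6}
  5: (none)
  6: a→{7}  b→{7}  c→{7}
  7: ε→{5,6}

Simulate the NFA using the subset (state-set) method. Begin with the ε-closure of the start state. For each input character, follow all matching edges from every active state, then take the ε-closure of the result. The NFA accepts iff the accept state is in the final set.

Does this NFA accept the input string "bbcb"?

start: ε-closure({0}) = {0,2}
'b' @ 1: {1,2,3,4,6}
'b' @ 2: {1,2,3,4,5,6,7}  (accept∈set)
'c' @ 3: {5,6,7}  (accept∈set)
'b' @ 4: {5,6,7}  (accept∈set)
end set {5,6,7} — state 5 in

Answer: ACCEPT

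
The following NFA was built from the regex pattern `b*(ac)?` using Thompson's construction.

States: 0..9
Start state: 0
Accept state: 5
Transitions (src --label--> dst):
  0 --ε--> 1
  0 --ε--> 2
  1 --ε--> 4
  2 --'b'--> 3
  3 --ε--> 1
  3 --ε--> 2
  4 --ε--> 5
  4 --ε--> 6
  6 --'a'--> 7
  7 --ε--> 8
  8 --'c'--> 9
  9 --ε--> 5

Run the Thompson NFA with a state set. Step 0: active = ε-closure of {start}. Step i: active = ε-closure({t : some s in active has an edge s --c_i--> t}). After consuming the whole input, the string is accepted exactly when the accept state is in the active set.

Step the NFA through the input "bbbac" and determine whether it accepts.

S₀ = ε-closure({0}) = {0,1,2,4,5,6}
'b' @ 1: {1,2,3,4,5,6}  ✓accept
'b' @ 2: {1,2,3,4,5,6}  ✓accept
'b' @ 3: {1,2,3,4,5,6}  ✓accept
'a' @ 4: {7,8}
'c' @ 5: {5,9}  ✓accept
after full input: {5,9}  (accept=5 in)

Answer: ACCEPT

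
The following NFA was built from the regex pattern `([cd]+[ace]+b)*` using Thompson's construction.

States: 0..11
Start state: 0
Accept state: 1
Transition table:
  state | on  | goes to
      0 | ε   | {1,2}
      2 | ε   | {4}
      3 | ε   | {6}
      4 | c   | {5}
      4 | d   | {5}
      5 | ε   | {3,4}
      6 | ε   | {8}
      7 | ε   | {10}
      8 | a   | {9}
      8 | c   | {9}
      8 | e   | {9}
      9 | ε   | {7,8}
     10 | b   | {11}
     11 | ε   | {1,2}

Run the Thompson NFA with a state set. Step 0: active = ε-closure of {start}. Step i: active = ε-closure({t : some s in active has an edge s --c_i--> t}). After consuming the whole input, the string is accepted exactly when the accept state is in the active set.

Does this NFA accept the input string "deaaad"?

start: ε-closure({0}) = {0,1,2,4}
'd' @ 1: {3,4,5,6,8}
'e' @ 2: {7,8,9,10}
'a' @ 3: {7,8,9,10}
'a' @ 4: {7,8,9,10}
'a' @ 5: {7,8,9,10}
'd' @ 6: {}  — no active states
final: {}; accept 1 not in set

Answer: REJECT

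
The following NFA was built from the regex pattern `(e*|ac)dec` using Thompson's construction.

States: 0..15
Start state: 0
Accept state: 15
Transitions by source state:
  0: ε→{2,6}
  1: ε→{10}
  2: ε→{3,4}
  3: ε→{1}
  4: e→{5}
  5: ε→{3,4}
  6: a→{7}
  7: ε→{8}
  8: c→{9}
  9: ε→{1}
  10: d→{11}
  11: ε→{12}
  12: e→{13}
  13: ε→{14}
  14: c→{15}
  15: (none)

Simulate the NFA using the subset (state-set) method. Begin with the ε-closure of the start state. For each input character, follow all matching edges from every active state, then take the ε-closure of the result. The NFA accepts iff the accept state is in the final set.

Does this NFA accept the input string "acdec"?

Answer: ACCEPT

Trace:
initial (ε-close {0}): {0,1,2,3,4,6,10}
'a' @ 1: {7,8}
'c' @ 2: {1,9,10}
'd' @ 3: {11,12}
'e' @ 4: {13,14}
'c' @ 5: {15}  (accept∈set)
end set {15} — state 15 in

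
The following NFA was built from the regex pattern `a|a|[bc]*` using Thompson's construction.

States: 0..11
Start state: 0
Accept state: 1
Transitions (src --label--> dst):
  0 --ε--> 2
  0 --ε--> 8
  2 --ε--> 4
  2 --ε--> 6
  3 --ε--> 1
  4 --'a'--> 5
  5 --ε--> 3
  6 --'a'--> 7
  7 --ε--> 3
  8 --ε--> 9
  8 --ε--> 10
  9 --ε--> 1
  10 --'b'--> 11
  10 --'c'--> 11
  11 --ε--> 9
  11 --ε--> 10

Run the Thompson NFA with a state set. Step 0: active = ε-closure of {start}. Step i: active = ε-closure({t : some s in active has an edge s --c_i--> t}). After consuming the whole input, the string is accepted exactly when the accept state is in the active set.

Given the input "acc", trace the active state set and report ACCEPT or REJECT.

Answer: REJECT

Steps:
start: ε-closure({0}) = {0,1,2,4,6,8,9,10}
'a' @ 1: {1,3,5,7}  ✓accept
'c' @ 2: {}  — no active states
rest 'c' ignored (set empty)
after full input: {}  (accept=1 not in)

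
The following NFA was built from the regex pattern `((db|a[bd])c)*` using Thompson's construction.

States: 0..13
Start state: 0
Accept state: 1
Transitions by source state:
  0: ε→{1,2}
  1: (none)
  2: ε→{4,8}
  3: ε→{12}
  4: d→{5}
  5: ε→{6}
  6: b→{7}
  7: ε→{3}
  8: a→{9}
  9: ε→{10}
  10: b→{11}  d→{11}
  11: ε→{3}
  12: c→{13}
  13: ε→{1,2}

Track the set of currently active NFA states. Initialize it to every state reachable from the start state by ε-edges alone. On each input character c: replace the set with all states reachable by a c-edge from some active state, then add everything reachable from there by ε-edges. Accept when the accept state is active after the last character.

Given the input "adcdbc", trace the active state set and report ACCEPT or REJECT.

Answer: ACCEPT

Derivation:
initial (ε-close {0}): {0,1,2,4,8}
'a' @ 1: {9,10}
'd' @ 2: {3,11,12}
'c' @ 3: {1,2,4,8,13}  ✓accept
'd' @ 4: {5,6}
'b' @ 5: {3,7,12}
'c' @ 6: {1,2,4,8,13}  ✓accept
final: {1,2,4,8,13}; accept 1 in set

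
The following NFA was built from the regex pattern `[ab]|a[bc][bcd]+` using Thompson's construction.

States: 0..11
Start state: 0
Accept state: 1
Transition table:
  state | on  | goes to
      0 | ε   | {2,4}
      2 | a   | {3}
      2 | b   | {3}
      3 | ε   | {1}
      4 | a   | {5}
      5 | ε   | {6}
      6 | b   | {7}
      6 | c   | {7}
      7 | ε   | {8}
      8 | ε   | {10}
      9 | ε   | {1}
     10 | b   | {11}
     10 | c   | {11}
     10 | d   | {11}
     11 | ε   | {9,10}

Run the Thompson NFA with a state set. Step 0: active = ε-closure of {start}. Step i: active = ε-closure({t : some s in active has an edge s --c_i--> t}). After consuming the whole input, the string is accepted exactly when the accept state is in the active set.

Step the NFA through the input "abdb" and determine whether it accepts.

Answer: ACCEPT

Steps:
start: ε-closure({0}) = {0,2,4}
'a' @ 1: {1,3,5,6}  ✓accept
'b' @ 2: {7,8,10}
'd' @ 3: {1,9,10,11}  ✓accept
'b' @ 4: {1,9,10,11}  ✓accept
final: {1,9,10,11}; accept 1 in set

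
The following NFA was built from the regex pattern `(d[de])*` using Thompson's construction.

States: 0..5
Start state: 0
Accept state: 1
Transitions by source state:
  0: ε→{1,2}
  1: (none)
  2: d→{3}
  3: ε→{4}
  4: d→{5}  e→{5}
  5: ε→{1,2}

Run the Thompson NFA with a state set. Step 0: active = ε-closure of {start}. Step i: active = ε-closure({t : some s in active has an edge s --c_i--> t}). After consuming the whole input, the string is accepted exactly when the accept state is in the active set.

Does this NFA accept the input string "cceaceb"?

S₀ = ε-closure({0}) = {0,1,2}
'c' @ 1: {}  — state set empty
rest 'ceaceb' ignored (set empty)
final: {}; accept 1 not in set

Answer: REJECT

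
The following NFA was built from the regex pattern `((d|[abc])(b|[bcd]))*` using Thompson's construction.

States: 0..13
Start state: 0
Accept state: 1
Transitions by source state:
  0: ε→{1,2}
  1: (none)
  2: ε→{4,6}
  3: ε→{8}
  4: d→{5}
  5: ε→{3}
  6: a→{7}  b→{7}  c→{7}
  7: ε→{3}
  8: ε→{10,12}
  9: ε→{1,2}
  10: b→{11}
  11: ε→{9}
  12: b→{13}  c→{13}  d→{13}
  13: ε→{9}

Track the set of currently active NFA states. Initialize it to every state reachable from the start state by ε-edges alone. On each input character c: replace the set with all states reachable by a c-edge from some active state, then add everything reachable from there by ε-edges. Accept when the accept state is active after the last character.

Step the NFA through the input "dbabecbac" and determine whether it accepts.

Answer: REJECT

Steps:
initial (ε-close {0}): {0,1,2,4,6}
'd' @ 1: {3,5,8,10,12}
'b' @ 2: {1,2,4,6,9,11,13}  ✓accept
'a' @ 3: {3,7,8,10,12}
'b' @ 4: {1,2,4,6,9,11,13}  ✓accept
'e' @ 5: {}  — no active states
rest 'cbac' ignored (set empty)
final: {}; accept 1 not in set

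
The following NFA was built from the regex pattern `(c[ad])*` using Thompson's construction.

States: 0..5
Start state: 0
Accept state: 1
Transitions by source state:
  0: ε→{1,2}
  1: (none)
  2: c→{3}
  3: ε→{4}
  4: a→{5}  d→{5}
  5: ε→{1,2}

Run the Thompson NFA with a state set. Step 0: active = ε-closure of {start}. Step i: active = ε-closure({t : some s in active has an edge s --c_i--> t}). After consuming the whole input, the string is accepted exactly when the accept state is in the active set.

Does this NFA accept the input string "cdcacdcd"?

Answer: ACCEPT

Trace:
initial (ε-close {0}): {0,1,2}
'c' @ 1: {3,4}
'd' @ 2: {1,2,5}  (accept∈set)
'c' @ 3: {3,4}
'a' @ 4: {1,2,5}  (accept∈set)
'c' @ 5: {3,4}
'd' @ 6: {1,2,5}  (accept∈set)
'c' @ 7: {3,4}
'd' @ 8: {1,2,5}  (accept∈set)
end set {1,2,5} — state 1 in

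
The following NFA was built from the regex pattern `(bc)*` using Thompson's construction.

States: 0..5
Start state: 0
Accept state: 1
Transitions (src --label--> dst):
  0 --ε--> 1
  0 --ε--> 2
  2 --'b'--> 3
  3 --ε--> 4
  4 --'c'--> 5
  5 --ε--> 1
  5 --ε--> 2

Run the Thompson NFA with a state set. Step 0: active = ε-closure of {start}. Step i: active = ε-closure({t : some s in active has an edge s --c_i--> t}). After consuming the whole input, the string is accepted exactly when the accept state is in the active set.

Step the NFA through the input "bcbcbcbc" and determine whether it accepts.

S₀ = ε-closure({0}) = {0,1,2}
'b' @ 1: {3,4}
'c' @ 2: {1,2,5}  ✓accept
'b' @ 3: {3,4}
'c' @ 4: {1,2,5}  ✓accept
'b' @ 5: {3,4}
'c' @ 6: {1,2,5}  ✓accept
'b' @ 7: {3,4}
'c' @ 8: {1,2,5}  ✓accept
final: {1,2,5}; accept 1 in set

Answer: ACCEPT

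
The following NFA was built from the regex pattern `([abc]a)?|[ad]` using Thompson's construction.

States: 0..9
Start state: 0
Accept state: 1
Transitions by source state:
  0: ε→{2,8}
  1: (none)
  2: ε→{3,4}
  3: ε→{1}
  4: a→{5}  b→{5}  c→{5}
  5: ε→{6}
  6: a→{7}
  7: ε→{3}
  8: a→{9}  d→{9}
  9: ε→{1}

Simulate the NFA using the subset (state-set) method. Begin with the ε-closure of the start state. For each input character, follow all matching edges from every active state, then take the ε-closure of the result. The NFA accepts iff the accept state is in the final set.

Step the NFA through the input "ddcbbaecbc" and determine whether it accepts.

start: ε-closure({0}) = {0,1,2,3,4,8}
'd' @ 1: {1,9}  (accept∈set)
'd' @ 2: {}  — state set empty
rest 'cbbaecbc' ignored (set empty)
end set {} — state 1 not in

Answer: REJECT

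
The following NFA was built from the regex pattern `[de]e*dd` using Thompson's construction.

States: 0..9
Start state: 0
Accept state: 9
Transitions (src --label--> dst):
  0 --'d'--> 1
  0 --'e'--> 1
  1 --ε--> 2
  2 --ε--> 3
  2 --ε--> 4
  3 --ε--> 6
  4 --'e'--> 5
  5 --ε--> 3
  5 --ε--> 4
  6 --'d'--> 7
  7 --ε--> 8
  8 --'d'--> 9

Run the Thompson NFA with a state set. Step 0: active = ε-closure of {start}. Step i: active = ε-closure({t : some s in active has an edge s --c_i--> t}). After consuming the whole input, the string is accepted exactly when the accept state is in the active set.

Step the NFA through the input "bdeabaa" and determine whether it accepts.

Answer: REJECT

Trace:
initial (ε-close {0}): {0}
'b' @ 1: {}  — no active states
rest 'deabaa' ignored (set empty)
end set {} — state 9 not in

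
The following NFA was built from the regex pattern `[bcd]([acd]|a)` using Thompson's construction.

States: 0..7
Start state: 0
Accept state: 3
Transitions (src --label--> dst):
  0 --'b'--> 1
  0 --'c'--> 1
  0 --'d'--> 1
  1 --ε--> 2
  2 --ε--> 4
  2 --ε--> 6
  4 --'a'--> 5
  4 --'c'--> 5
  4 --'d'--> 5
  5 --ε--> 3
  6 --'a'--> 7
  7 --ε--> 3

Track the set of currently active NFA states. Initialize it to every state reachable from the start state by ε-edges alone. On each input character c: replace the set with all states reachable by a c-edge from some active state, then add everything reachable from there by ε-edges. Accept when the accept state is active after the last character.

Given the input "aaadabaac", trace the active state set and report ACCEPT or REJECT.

Answer: REJECT

Steps:
S₀ = ε-closure({0}) = {0}
'a' @ 1: {}  — no active states
rest 'aadabaac' ignored (set empty)
final: {}; accept 3 not in set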